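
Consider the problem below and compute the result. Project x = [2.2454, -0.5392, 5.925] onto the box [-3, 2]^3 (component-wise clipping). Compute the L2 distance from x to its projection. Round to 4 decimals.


Project each component onto [-3, 2].
clip(2.2454) = 2.0, clip(-0.5392) = -0.5392, clip(5.925) = 2.0
Projection = [2.0, -0.5392, 2.0]
Squared diffs: [0.0602, 0.0, 15.4056]
Distance = sqrt(15.4658) = 3.9327


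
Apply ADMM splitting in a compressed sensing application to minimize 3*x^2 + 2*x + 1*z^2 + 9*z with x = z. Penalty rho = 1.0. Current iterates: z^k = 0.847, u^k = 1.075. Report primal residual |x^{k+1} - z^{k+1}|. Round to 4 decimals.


ADMM iteration with rho = 1.0, z^k = 0.847, u^k = 1.075
Step 1: x-update.
Minimize 3*x^2 + 2*x + (1.0/2)*(x - 0.847 + 1.075)^2
FOC: (2*3 + 1.0)*x = -2 + 1.0*(0.847 - 1.075)
x^{k+1} = -0.3183
Step 2: z-update.
Minimize 1*z^2 + 9*z + (1.0/2)*(-0.3183 - z + 1.075)^2
FOC: (2*1 + 1.0)*z = -9 + 1.0*(-0.3183 + 1.075)
z^{k+1} = -2.7478
Step 3: u-update.
u^{k+1} = 1.075 - 0.3183 + 2.7478 = 3.5045
Step 4: Primal residual = |-0.3183 + 2.7478| = 2.4295


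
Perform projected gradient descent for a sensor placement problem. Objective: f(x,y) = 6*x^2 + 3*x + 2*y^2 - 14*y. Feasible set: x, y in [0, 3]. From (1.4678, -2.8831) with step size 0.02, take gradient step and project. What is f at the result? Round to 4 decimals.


Step 1: Compute gradient at (1.4678, -2.8831).
grad_x = 2*6*1.4678 + 3 = 20.6136
grad_y = 2*2*-2.8831 - 14 = -25.5324
Step 2: Gradient step.
x_raw = 1.4678 - 0.02*20.6136 = 1.0555
y_raw = -2.8831 - 0.02*-25.5324 = -2.3725
Step 3: Project onto [0, 3].
x_proj = clip(1.0555) = 1.0555
y_proj = clip(-2.3725) = 0.0
Step 4: Evaluate f.
f(1.0555, 0.0) = 9.8514


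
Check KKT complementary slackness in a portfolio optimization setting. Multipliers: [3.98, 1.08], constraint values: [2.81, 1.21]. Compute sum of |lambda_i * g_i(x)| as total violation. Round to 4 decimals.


KKT complementary slackness check:
lambda_1 * g_1 = 3.98 * 2.81 = 11.1838
lambda_2 * g_2 = 1.08 * 1.21 = 1.3068
Total violation = 11.1838 + 1.3068 = 12.4906


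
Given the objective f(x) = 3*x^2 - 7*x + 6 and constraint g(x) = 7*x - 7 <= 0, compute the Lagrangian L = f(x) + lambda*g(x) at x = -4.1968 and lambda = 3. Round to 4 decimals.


Step 1: Evaluate f(x).
f(-4.1968) = 3*(-4.1968)^2 - 7*(-4.1968) + 6 = 88.217
Step 2: Evaluate g(x).
g(-4.1968) = 7*-4.1968 - 7 = -36.3776
Step 3: Compute Lagrangian.
L = 88.217 + 3*-36.3776 = -20.9158


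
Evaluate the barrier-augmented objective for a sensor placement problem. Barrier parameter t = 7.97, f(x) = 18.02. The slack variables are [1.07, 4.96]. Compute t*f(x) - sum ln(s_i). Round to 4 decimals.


Step 1: Compute log-barrier.
ln values: [0.0677, 1.6014]
phi = -(0.0677 + 1.6014) = -1.6691
Step 2: Compute augmented objective.
t*f(x) = 7.97*18.02 = 143.6194
Total = 143.6194 - 1.6691 = 141.9503


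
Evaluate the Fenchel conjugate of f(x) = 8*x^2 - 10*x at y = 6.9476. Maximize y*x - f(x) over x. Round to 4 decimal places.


f*(y) = sup_x {y*x - a*x^2 - b*x} = sup_x {(y-b)*x - a*x^2}
FOC: (y - b) - 2a*x = 0 => x* = (y - b)/(2a)
x* = (6.9476 + 10)/(2*8) = 1.0592
f*(6.9476) = (y-b)^2/(4a) = (6.9476 + 10)^2/(4*8)
= 287.2211/32 = 8.9757


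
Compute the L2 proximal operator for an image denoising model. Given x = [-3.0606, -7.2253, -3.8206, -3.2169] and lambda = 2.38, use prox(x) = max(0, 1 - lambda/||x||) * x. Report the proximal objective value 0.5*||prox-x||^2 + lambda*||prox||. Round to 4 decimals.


Step 1: Compute ||x||.
||x|| = 9.3015
Step 2: Compute scaling factor.
scale = max(0, 1 - 2.38/9.3015) = 0.7441
Step 3: prox(x) = [-2.2775, -5.3765, -2.843, -2.3938]
||prox(x)|| = 6.9215
Step 4: Proximal objective.
0.5*||prox-x||^2 = 2.8322
lambda*||prox|| = 16.4732
Total = 19.3053


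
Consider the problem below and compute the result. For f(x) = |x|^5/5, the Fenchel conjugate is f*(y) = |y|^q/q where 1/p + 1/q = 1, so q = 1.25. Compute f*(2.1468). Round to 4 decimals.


The conjugate exponent q satisfies 1/p + 1/q = 1.
p = 5, so q = 5/(5 - 1) = 1.25
|y|^q = 2.1468^1.25 = 2.5986
f*(2.1468) = 2.5986 / 1.25 = 2.0789


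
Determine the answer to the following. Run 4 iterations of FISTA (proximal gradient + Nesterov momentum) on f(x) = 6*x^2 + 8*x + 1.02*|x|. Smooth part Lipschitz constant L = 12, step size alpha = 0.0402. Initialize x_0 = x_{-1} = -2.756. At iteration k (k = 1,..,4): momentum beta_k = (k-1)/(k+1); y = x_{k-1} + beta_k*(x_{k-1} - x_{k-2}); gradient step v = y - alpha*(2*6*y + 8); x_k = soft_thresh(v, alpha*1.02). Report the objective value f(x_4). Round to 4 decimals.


FISTA on f(x) = 6*x^2 + 8*x + 1.02*|x|
L = 12, alpha = 0.0402
Iteration 1: beta = 0.0, y = -2.756 + 0.0*(-2.756 + 2.756) = -2.756
  grad(y) = -25.072, v = y - alpha*grad = -1.7481
  prox(v) = soft_thresh(-1.7481, 0.041) = -1.7071
Iteration 2: beta = 0.3333, y = -1.7071 + 0.3333*(-1.7071 + 2.756) = -1.3575
  grad(y) = -8.2896, v = y - alpha*grad = -1.0242
  prox(v) = soft_thresh(-1.0242, 0.041) = -0.9832
Iteration 3: beta = 0.5, y = -0.9832 + 0.5*(-0.9832 + 1.7071) = -0.6213
  grad(y) = 0.5446, v = y - alpha*grad = -0.6432
  prox(v) = soft_thresh(-0.6432, 0.041) = -0.6022
Iteration 4: beta = 0.6, y = -0.6022 + 0.6*(-0.6022 + 0.9832) = -0.3735
  grad(y) = 3.5175, v = y - alpha*grad = -0.5149
  prox(v) = soft_thresh(-0.5149, 0.041) = -0.4739
f(x_4) = 6*(-0.4739)^2 + 8*(-0.4739) + 1.02*|-0.4739| = -1.9604


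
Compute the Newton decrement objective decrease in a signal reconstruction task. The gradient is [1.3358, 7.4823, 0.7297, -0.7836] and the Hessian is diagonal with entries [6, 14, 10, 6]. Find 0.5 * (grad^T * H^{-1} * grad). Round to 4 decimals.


Step 1: H is diagonal, so H^(-1) * g = [0.2226, 0.5345, 0.073, -0.1306].
Step 2: g^T H^(-1) g = sum_i g_i^2 / H_ii
  = (1.3358)^2/6 + (7.4823)^2/14 + (0.7297)^2/10 + (-0.7836)^2/6
  = 0.2974 + 3.9989 + 0.0532 + 0.1023 = 4.4519
Step 3: Objective decrease = 0.5 * g^T H^(-1) g = 2.2259


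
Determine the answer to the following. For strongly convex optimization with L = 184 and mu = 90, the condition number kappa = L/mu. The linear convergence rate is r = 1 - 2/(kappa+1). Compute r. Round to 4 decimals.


Step 1: Compute the condition number.
kappa = L/mu = 184/90 = 2.0444
Step 2: Compute the convergence rate.
r = 1 - 2/(kappa + 1) = 1 - 2*mu/(L + mu) = (L - mu)/(L + mu) = 94/274 = 0.3431


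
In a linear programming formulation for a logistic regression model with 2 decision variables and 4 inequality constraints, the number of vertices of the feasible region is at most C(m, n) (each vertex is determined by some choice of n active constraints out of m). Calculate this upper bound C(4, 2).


Each vertex corresponds to some choice of n active constraints out of m, so the number of vertices is at most C(m, n) = m! / (n!(m-n)!).
m = 4, n = 2
Numerator: 4 * 3
Denominator: 2! = 2
C(4, 2) = 6


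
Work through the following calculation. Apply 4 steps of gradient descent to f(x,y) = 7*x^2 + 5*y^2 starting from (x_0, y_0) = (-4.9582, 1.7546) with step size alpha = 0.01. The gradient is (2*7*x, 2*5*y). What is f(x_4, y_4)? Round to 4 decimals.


Gradient descent on f(x,y) = 7*x^2 + 5*y^2.
Starting point: (-4.9582, 1.7546), alpha = 0.01
Step 1: grad_x = 2*7*-4.9582 = -69.4148, grad_y = 2*5*1.7546 = 17.546
  x_1 = -4.9582 - 0.01*-69.4148 = -4.2641
  y_1 = 1.7546 - 0.01*17.546 = 1.5791
Step 2: grad_x = 2*7*-4.2641 = -59.6967, grad_y = 2*5*1.5791 = 15.7914
  x_2 = -4.2641 - 0.01*-59.6967 = -3.6671
  y_2 = 1.5791 - 0.01*15.7914 = 1.4212
Step 3: grad_x = 2*7*-3.6671 = -51.3392, grad_y = 2*5*1.4212 = 14.2123
  x_3 = -3.6671 - 0.01*-51.3392 = -3.1537
  y_3 = 1.4212 - 0.01*14.2123 = 1.2791
Step 4: grad_x = 2*7*-3.1537 = -44.1517, grad_y = 2*5*1.2791 = 12.791
  x_4 = -3.1537 - 0.01*-44.1517 = -2.7122
  y_4 = 1.2791 - 0.01*12.791 = 1.1512
f(-2.7122, 1.1512) = 7*(-2.7122)^2 + 5*1.1512^2 = 58.1175


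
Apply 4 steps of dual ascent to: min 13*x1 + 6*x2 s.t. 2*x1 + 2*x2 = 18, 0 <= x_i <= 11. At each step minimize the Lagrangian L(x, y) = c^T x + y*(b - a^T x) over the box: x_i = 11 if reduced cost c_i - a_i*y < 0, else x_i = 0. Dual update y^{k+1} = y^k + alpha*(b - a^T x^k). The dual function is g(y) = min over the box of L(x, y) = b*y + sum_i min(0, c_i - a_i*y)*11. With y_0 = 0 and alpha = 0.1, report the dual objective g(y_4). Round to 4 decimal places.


Dual ascent for LP: min 13*x1 + 6*x2, 2*x1 + 2*x2 = 18, 0 <= x_i <= 11
Step 1: y^k = 0.0, reduced costs: (13.0, 6.0)
  x^k = (0.0, 0.0), subgradient = b - a^T x = 18.0
  y^{k+1} = 0.0 + 0.1*18.0 = 1.8
Step 2: y^k = 1.8, reduced costs: (9.4, 2.4)
  x^k = (0.0, 0.0), subgradient = b - a^T x = 18.0
  y^{k+1} = 1.8 + 0.1*18.0 = 3.6
Step 3: y^k = 3.6, reduced costs: (5.8, -1.2)
  x^k = (0.0, 11.0), subgradient = b - a^T x = -4.0
  y^{k+1} = 3.6 + 0.1*-4.0 = 3.2
Step 4: y^k = 3.2, reduced costs: (6.6, -0.4)
  x^k = (0.0, 11.0), subgradient = b - a^T x = -4.0
  y^{k+1} = 3.2 + 0.1*-4.0 = 2.8
Dual objective at y_4 = 2.8: reduced costs (7.4, 0.4), box minimizer x = (0.0, 0.0)
g(y_4) = b*y + (c1 - a1*y)*x1 + (c2 - a2*y)*x2 = 18*2.8 + 7.4*0.0 + 0.4*0.0 = 50.4 + 0.0 + 0.0 = 50.4


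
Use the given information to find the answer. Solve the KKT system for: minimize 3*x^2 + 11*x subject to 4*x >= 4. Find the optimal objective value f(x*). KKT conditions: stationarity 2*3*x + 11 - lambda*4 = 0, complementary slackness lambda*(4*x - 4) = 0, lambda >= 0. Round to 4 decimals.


Step 1: Try lambda = 0 (constraint inactive).
x_unc = -11/(2*3) = -1.8333
Check: 4*-1.8333 = -7.3332 < 4 -- violated!
Step 2: Constraint must be active: 4*x = 4
x* = 4/4 = 1.0
lambda = (2*3*1.0 + 11)/4 = 4.25
Step 3: Compute optimal value.
f(x*) = 3*1.0^2 + 11*1.0 = 14.0


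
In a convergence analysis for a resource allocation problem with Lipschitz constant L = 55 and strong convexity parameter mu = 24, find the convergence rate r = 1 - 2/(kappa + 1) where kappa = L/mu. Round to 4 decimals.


Step 1: Compute the condition number.
kappa = L/mu = 55/24 = 2.2917
Step 2: Compute the convergence rate.
r = 1 - 2/(kappa + 1) = 1 - 2*mu/(L + mu) = (L - mu)/(L + mu) = 31/79 = 0.3924


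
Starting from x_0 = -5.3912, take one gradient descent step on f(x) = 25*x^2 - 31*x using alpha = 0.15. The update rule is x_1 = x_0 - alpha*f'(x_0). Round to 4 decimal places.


We compute the gradient at x_0 and apply the update.
f'(x) = 50*x - 31
f'(-5.3912) = 50*-5.3912 - 31 = -300.56
x_1 = -5.3912 - 0.15*-300.56 = 39.6928


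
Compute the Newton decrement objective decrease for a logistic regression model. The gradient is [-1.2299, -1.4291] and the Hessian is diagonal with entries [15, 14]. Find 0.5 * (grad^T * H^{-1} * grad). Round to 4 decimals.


Step 1: H is diagonal, so H^(-1) * g = [-0.082, -0.1021].
Step 2: g^T H^(-1) g = sum_i g_i^2 / H_ii
  = (-1.2299)^2/15 + (-1.4291)^2/14
  = 0.1008 + 0.1459 = 0.2467
Step 3: Objective decrease = 0.5 * g^T H^(-1) g = 0.1234


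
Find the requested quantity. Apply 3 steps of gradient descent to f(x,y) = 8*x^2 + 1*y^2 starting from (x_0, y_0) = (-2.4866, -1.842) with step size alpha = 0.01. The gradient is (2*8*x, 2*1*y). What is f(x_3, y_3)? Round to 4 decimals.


Gradient descent on f(x,y) = 8*x^2 + 1*y^2.
Starting point: (-2.4866, -1.842), alpha = 0.01
Step 1: grad_x = 2*8*-2.4866 = -39.7856, grad_y = 2*1*-1.842 = -3.684
  x_1 = -2.4866 - 0.01*-39.7856 = -2.0887
  y_1 = -1.842 - 0.01*-3.684 = -1.8052
Step 2: grad_x = 2*8*-2.0887 = -33.4199, grad_y = 2*1*-1.8052 = -3.6103
  x_2 = -2.0887 - 0.01*-33.4199 = -1.7545
  y_2 = -1.8052 - 0.01*-3.6103 = -1.7691
Step 3: grad_x = 2*8*-1.7545 = -28.0727, grad_y = 2*1*-1.7691 = -3.5381
  x_3 = -1.7545 - 0.01*-28.0727 = -1.4738
  y_3 = -1.7691 - 0.01*-3.5381 = -1.7337
f(-1.4738, -1.7337) = 8*(-1.4738)^2 + 1*(-1.7337)^2 = 20.3827


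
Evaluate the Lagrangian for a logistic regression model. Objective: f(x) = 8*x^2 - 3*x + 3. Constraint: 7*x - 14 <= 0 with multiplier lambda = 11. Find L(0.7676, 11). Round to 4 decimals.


Step 1: Evaluate f(x).
f(0.7676) = 8*0.7676^2 - 3*0.7676 + 3 = 5.4109
Step 2: Evaluate g(x).
g(0.7676) = 7*0.7676 - 14 = -8.6268
Step 3: Compute Lagrangian.
L = 5.4109 + 11*-8.6268 = -89.4839


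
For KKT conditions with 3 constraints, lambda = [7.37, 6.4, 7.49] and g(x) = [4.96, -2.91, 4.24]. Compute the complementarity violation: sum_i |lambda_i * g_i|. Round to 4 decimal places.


KKT complementary slackness check:
lambda_1 * g_1 = 7.37 * 4.96 = 36.5552
lambda_2 * g_2 = 6.4 * -2.91 = -18.624
lambda_3 * g_3 = 7.49 * 4.24 = 31.7576
Total violation = 36.5552 + 18.624 + 31.7576 = 86.9368


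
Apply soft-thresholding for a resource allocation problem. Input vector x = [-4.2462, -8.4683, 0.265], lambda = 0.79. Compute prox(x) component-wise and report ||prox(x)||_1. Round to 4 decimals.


Soft-thresholding with lambda = 0.79:
prox(-4.2462) = sign(-4.2462)*max(|-4.2462| - 0.79, 0) = -3.4562
prox(-8.4683) = sign(-8.4683)*max(|-8.4683| - 0.79, 0) = -7.6783
prox(0.265) = sign(0.265)*max(|0.265| - 0.79, 0) = 0.0
prox(x) = [-3.4562, -7.6783, 0.0]
||prox(x)||_1 = 3.4562 + 7.6783 + 0.0 = 11.1345


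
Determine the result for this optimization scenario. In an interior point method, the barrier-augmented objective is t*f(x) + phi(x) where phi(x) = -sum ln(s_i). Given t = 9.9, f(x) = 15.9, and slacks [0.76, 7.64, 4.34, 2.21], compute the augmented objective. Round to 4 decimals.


Step 1: Compute log-barrier.
ln values: [-0.2744, 2.0334, 1.4679, 0.793]
phi = -(-0.2744 + 2.0334 + 1.4679 + 0.793) = -4.0198
Step 2: Compute augmented objective.
t*f(x) = 9.9*15.9 = 157.41
Total = 157.41 - 4.0198 = 153.3902


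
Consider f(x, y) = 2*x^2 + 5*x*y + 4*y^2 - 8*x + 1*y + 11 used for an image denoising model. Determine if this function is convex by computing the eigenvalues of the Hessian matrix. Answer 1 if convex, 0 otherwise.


The Hessian of f(x,y) = 2*x^2 + 5*x*y + 4*y^2 - 8*x + 1*y + 11 is:
H = [[4, 5], [5, 8]]
Trace = 4 + 8 = 12
Determinant = 4*8 - (5)^2 = 7
Discriminant = (12)^2 - 4*7 = 116.0
Eigenvalues: lambda_1 = 0.6148, lambda_2 = 11.3852
The function is convex.

1


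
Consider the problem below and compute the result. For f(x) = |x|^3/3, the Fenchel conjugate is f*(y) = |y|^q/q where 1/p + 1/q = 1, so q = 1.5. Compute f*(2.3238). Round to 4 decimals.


The conjugate exponent q satisfies 1/p + 1/q = 1.
p = 3, so q = 3/(3 - 1) = 1.5
|y|^q = 2.3238^1.5 = 3.5424
f*(2.3238) = 3.5424 / 1.5 = 2.3616


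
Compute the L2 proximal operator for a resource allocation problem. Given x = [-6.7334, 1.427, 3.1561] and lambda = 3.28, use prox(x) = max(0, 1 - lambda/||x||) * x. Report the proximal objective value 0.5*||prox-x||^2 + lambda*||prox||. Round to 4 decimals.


Step 1: Compute ||x||.
||x|| = 7.5721
Step 2: Compute scaling factor.
scale = max(0, 1 - 3.28/7.5721) = 0.5668
Step 3: prox(x) = [-3.8167, 0.8089, 1.789]
||prox(x)|| = 4.2921
Step 4: Proximal objective.
0.5*||prox-x||^2 = 5.3792
lambda*||prox|| = 14.0781
Total = 19.4571


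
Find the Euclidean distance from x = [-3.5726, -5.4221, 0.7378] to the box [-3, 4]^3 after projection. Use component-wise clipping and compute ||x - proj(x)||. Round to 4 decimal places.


Project each component onto [-3, 4].
clip(-3.5726) = -3.0, clip(-5.4221) = -3.0, clip(0.7378) = 0.7378
Projection = [-3.0, -3.0, 0.7378]
Squared diffs: [0.3279, 5.8666, 0.0]
Distance = sqrt(6.1945) = 2.4889


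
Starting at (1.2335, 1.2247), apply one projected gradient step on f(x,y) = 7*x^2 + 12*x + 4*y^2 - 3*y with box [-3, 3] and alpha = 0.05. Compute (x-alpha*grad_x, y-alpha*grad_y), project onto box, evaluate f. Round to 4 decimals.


Step 1: Compute gradient at (1.2335, 1.2247).
grad_x = 2*7*1.2335 + 12 = 29.269
grad_y = 2*4*1.2247 - 3 = 6.7976
Step 2: Gradient step.
x_raw = 1.2335 - 0.05*29.269 = -0.23
y_raw = 1.2247 - 0.05*6.7976 = 0.8848
Step 3: Project onto [-3, 3].
x_proj = clip(-0.23) = -0.23
y_proj = clip(0.8848) = 0.8848
Step 4: Evaluate f.
f(-0.23, 0.8848) = -1.9121


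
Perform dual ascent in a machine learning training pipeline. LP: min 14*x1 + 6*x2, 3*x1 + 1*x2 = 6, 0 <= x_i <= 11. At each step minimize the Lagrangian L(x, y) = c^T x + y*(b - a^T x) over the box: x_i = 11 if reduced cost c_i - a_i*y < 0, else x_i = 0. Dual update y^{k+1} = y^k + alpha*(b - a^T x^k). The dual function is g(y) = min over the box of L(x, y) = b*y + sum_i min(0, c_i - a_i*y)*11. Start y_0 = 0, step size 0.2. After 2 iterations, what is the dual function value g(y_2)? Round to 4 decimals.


Dual ascent for LP: min 14*x1 + 6*x2, 3*x1 + 1*x2 = 6, 0 <= x_i <= 11
Step 1: y^k = 0.0, reduced costs: (14.0, 6.0)
  x^k = (0.0, 0.0), subgradient = b - a^T x = 6.0
  y^{k+1} = 0.0 + 0.2*6.0 = 1.2
Step 2: y^k = 1.2, reduced costs: (10.4, 4.8)
  x^k = (0.0, 0.0), subgradient = b - a^T x = 6.0
  y^{k+1} = 1.2 + 0.2*6.0 = 2.4
Dual objective at y_2 = 2.4: reduced costs (6.8, 3.6), box minimizer x = (0.0, 0.0)
g(y_2) = b*y + (c1 - a1*y)*x1 + (c2 - a2*y)*x2 = 6*2.4 + 6.8*0.0 + 3.6*0.0 = 14.4 + 0.0 + 0.0 = 14.4


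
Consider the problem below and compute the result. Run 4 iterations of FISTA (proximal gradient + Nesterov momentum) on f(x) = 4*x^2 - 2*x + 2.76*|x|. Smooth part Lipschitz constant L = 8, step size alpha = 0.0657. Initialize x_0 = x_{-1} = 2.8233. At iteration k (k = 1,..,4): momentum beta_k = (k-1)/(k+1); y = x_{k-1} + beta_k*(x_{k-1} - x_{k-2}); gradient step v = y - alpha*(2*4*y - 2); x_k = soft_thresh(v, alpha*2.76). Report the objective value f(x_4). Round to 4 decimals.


FISTA on f(x) = 4*x^2 - 2*x + 2.76*|x|
L = 8, alpha = 0.0657
Iteration 1: beta = 0.0, y = 2.8233 + 0.0*(2.8233 - 2.8233) = 2.8233
  grad(y) = 20.5864, v = y - alpha*grad = 1.4708
  prox(v) = soft_thresh(1.4708, 0.1813) = 1.2894
Iteration 2: beta = 0.3333, y = 1.2894 + 0.3333*(1.2894 - 2.8233) = 0.7782
  grad(y) = 4.2252, v = y - alpha*grad = 0.5006
  prox(v) = soft_thresh(0.5006, 0.1813) = 0.3192
Iteration 3: beta = 0.5, y = 0.3192 + 0.5*(0.3192 - 1.2894) = -0.1659
  grad(y) = -3.3271, v = y - alpha*grad = 0.0527
  prox(v) = soft_thresh(0.0527, 0.1813) = 0.0
Iteration 4: beta = 0.6, y = 0.0 + 0.6*(0.0 - 0.3192) = -0.1915
  grad(y) = -3.5323, v = y - alpha*grad = 0.0405
  prox(v) = soft_thresh(0.0405, 0.1813) = 0.0
f(x_4) = 4*0.0^2 - 2*0.0 + 2.76*|0.0| = 0.0


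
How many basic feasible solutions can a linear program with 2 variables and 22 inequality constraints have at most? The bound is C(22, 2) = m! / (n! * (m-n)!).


Each vertex corresponds to some choice of n active constraints out of m, so the number of vertices is at most C(m, n) = m! / (n!(m-n)!).
m = 22, n = 2
Numerator: 22 * 21
Denominator: 2! = 2
C(22, 2) = 231


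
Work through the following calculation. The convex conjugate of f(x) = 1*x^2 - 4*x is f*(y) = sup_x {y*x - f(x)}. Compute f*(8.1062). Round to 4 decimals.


f*(y) = sup_x {y*x - a*x^2 - b*x} = sup_x {(y-b)*x - a*x^2}
FOC: (y - b) - 2a*x = 0 => x* = (y - b)/(2a)
x* = (8.1062 + 4)/(2*1) = 6.0531
f*(8.1062) = (y-b)^2/(4a) = (8.1062 + 4)^2/(4*1)
= 146.5601/4 = 36.64


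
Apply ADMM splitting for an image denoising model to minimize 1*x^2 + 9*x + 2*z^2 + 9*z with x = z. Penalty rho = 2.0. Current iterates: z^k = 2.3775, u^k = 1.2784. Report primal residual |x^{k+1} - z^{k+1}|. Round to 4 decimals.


ADMM iteration with rho = 2.0, z^k = 2.3775, u^k = 1.2784
Step 1: x-update.
Minimize 1*x^2 + 9*x + (2.0/2)*(x - 2.3775 + 1.2784)^2
FOC: (2*1 + 2.0)*x = -9 + 2.0*(2.3775 - 1.2784)
x^{k+1} = -1.7005
Step 2: z-update.
Minimize 2*z^2 + 9*z + (2.0/2)*(-1.7005 - z + 1.2784)^2
FOC: (2*2 + 2.0)*z = -9 + 2.0*(-1.7005 + 1.2784)
z^{k+1} = -1.6407
Step 3: u-update.
u^{k+1} = 1.2784 - 1.7005 + 1.6407 = 1.2186
Step 4: Primal residual = |-1.7005 + 1.6407| = 0.0598


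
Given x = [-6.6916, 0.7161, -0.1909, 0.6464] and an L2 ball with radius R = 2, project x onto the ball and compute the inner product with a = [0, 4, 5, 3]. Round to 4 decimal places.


Step 1: Compute ||x|| (intermediates to 6 decimals).
||x|| = sqrt((-6.6916)^2 + 0.7161^2 + (-0.1909)^2 + 0.6464^2) = 6.763474
Step 2: Project.
Since ||x|| > R, scale = R/||x|| = 2/6.763474 = 0.295706, proj(x) = scale * x
proj(x) = [-1.978746, 0.211755, -0.05645, 0.191144]
Step 3: Dot product.
a^T * proj(x) = 0*(-1.978746) + 4*0.211755 + 5*(-0.05645) + 3*0.191144 = 1.1382


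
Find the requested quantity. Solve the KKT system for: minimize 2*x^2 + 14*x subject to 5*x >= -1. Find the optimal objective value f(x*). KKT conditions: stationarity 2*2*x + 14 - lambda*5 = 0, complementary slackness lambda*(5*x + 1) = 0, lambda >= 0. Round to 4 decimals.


Step 1: Try lambda = 0 (constraint inactive).
x_unc = -14/(2*2) = -3.5
Check: 5*-3.5 = -17.5 < -1 -- violated!
Step 2: Constraint must be active: 5*x = -1
x* = -1/5 = -0.2
lambda = (2*2*(-0.2) + 14)/5 = 2.64
Step 3: Compute optimal value.
f(x*) = 2*(-0.2)^2 + 14*(-0.2) = -2.72


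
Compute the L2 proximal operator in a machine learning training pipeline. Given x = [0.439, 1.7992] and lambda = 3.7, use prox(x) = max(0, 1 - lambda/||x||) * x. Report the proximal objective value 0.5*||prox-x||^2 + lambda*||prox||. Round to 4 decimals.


Step 1: Compute ||x||.
||x|| = 1.852
Step 2: Compute scaling factor.
scale = max(0, 1 - 3.7/1.852) = 0.0
Step 3: prox(x) = [0.0, 0.0]
||prox(x)|| = 0.0
Step 4: Proximal objective.
0.5*||prox-x||^2 = 1.7149
lambda*||prox|| = 0.0
Total = 1.7149


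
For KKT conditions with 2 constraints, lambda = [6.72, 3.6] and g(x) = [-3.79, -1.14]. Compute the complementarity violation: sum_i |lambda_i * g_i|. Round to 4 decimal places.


KKT complementary slackness check:
lambda_1 * g_1 = 6.72 * -3.79 = -25.4688
lambda_2 * g_2 = 3.6 * -1.14 = -4.104
Total violation = 25.4688 + 4.104 = 29.5728


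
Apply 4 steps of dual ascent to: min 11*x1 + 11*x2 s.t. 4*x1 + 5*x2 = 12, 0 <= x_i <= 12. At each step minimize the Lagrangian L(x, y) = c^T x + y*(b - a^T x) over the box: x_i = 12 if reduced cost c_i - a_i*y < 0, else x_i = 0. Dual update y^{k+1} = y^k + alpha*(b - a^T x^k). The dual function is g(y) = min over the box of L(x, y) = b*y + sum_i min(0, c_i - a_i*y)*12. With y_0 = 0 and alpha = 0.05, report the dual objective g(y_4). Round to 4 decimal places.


Dual ascent for LP: min 11*x1 + 11*x2, 4*x1 + 5*x2 = 12, 0 <= x_i <= 12
Step 1: y^k = 0.0, reduced costs: (11.0, 11.0)
  x^k = (0.0, 0.0), subgradient = b - a^T x = 12.0
  y^{k+1} = 0.0 + 0.05*12.0 = 0.6
Step 2: y^k = 0.6, reduced costs: (8.6, 8.0)
  x^k = (0.0, 0.0), subgradient = b - a^T x = 12.0
  y^{k+1} = 0.6 + 0.05*12.0 = 1.2
Step 3: y^k = 1.2, reduced costs: (6.2, 5.0)
  x^k = (0.0, 0.0), subgradient = b - a^T x = 12.0
  y^{k+1} = 1.2 + 0.05*12.0 = 1.8
Step 4: y^k = 1.8, reduced costs: (3.8, 2.0)
  x^k = (0.0, 0.0), subgradient = b - a^T x = 12.0
  y^{k+1} = 1.8 + 0.05*12.0 = 2.4
Dual objective at y_4 = 2.4: reduced costs (1.4, -1.0), box minimizer x = (0.0, 12.0)
g(y_4) = b*y + (c1 - a1*y)*x1 + (c2 - a2*y)*x2 = 12*2.4 + 1.4*0.0 + (-1.0)*12.0 = 28.8 + 0.0 - 12.0 = 16.8


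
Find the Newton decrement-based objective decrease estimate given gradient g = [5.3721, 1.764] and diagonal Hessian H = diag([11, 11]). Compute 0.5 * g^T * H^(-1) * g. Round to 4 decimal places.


Step 1: H is diagonal, so H^(-1) * g = [0.4884, 0.1604].
Step 2: g^T H^(-1) g = sum_i g_i^2 / H_ii
  = (5.3721)^2/11 + (1.764)^2/11
  = 2.6236 + 0.2829 = 2.9065
Step 3: Objective decrease = 0.5 * g^T H^(-1) g = 1.4532


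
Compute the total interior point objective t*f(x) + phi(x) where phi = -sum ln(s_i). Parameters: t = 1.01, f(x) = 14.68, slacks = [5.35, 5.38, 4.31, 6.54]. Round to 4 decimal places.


Step 1: Compute log-barrier.
ln values: [1.6771, 1.6827, 1.4609, 1.8779]
phi = -(1.6771 + 1.6827 + 1.4609 + 1.8779) = -6.6987
Step 2: Compute augmented objective.
t*f(x) = 1.01*14.68 = 14.8268
Total = 14.8268 - 6.6987 = 8.1281


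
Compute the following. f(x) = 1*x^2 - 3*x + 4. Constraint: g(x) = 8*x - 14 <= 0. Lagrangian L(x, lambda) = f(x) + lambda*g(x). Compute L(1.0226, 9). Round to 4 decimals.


Step 1: Evaluate f(x).
f(1.0226) = 1*1.0226^2 - 3*1.0226 + 4 = 1.9779
Step 2: Evaluate g(x).
g(1.0226) = 8*1.0226 - 14 = -5.8192
Step 3: Compute Lagrangian.
L = 1.9779 + 9*-5.8192 = -50.3949


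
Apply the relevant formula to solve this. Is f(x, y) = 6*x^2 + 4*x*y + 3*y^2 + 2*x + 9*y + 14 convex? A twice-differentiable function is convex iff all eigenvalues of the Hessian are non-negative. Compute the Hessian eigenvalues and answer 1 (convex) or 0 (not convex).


The Hessian of f(x,y) = 6*x^2 + 4*x*y + 3*y^2 + 2*x + 9*y + 14 is:
H = [[12, 4], [4, 6]]
Trace = 12 + 6 = 18
Determinant = 12*6 - (4)^2 = 56
Discriminant = (18)^2 - 4*56 = 100.0
Eigenvalues: lambda_1 = 4.0, lambda_2 = 14.0
The function is convex.

1


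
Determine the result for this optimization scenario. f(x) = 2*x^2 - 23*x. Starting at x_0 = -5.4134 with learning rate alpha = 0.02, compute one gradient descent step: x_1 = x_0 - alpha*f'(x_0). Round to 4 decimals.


We compute the gradient at x_0 and apply the update.
f'(x) = 4*x - 23
f'(-5.4134) = 4*-5.4134 - 23 = -44.6536
x_1 = -5.4134 - 0.02*-44.6536 = -4.5203


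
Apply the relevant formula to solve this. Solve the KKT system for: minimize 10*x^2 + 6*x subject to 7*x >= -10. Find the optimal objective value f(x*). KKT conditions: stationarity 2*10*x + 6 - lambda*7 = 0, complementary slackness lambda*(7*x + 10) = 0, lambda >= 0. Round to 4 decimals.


Step 1: Try lambda = 0 (constraint inactive).
Stationarity: 2*10*x + 6 = 0
x* = -6/(2*10) = -0.3
Check constraint: 7*-0.3 = -2.1 >= -10 -- satisfied.
Step 2: Compute optimal value.
f(x*) = 10*(-0.3)^2 + 6*(-0.3) = -0.9


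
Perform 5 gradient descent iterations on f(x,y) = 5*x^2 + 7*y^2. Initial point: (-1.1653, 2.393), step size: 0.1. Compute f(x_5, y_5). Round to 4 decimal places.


Gradient descent on f(x,y) = 5*x^2 + 7*y^2.
Starting point: (-1.1653, 2.393), alpha = 0.1
Step 1: grad_x = 2*5*-1.1653 = -11.653, grad_y = 2*7*2.393 = 33.502
  x_1 = -1.1653 - 0.1*-11.653 = 0.0
  y_1 = 2.393 - 0.1*33.502 = -0.9572
Step 2: grad_x = 2*5*0.0 = 0.0, grad_y = 2*7*-0.9572 = -13.4008
  x_2 = 0.0 - 0.1*0.0 = 0.0
  y_2 = -0.9572 - 0.1*-13.4008 = 0.3829
Step 3: grad_x = 2*5*0.0 = 0.0, grad_y = 2*7*0.3829 = 5.3603
  x_3 = 0.0 - 0.1*0.0 = 0.0
  y_3 = 0.3829 - 0.1*5.3603 = -0.1532
Step 4: grad_x = 2*5*0.0 = 0.0, grad_y = 2*7*-0.1532 = -2.1441
  x_4 = 0.0 - 0.1*0.0 = 0.0
  y_4 = -0.1532 - 0.1*-2.1441 = 0.0613
Step 5: grad_x = 2*5*0.0 = 0.0, grad_y = 2*7*0.0613 = 0.8577
  x_5 = 0.0 - 0.1*0.0 = 0.0
  y_5 = 0.0613 - 0.1*0.8577 = -0.0245
f(0.0, -0.0245) = 5*0.0^2 + 7*(-0.0245)^2 = 0.0042


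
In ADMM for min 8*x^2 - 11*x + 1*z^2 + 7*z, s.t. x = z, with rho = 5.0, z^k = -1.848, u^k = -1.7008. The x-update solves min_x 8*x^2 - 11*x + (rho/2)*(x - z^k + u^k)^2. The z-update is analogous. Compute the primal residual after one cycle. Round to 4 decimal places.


ADMM iteration with rho = 5.0, z^k = -1.848, u^k = -1.7008
Step 1: x-update.
Minimize 8*x^2 - 11*x + (5.0/2)*(x + 1.848 - 1.7008)^2
FOC: (2*8 + 5.0)*x = 11 + 5.0*(-1.848 + 1.7008)
x^{k+1} = 0.4888
Step 2: z-update.
Minimize 1*z^2 + 7*z + (5.0/2)*(0.4888 - z - 1.7008)^2
FOC: (2*1 + 5.0)*z = -7 + 5.0*(0.4888 - 1.7008)
z^{k+1} = -1.8657
Step 3: u-update.
u^{k+1} = -1.7008 + 0.4888 + 1.8657 = 0.6537
Step 4: Primal residual = |0.4888 + 1.8657| = 2.3545


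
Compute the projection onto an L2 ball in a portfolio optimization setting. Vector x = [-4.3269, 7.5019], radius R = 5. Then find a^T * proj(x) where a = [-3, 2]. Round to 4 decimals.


Step 1: Compute ||x|| (intermediates to 6 decimals).
||x|| = sqrt((-4.3269)^2 + 7.5019^2) = 8.660287
Step 2: Project.
Since ||x|| > R, scale = R/||x|| = 5/8.660287 = 0.577348, proj(x) = scale * x
proj(x) = [-2.498127, 4.331207]
Step 3: Dot product.
a^T * proj(x) = -3*(-2.498127) + 2*4.331207 = 16.1568


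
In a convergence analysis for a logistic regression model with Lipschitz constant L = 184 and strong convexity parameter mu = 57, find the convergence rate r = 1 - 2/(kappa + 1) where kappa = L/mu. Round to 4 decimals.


Step 1: Compute the condition number.
kappa = L/mu = 184/57 = 3.2281
Step 2: Compute the convergence rate.
r = 1 - 2/(kappa + 1) = 1 - 2*mu/(L + mu) = (L - mu)/(L + mu) = 127/241 = 0.527


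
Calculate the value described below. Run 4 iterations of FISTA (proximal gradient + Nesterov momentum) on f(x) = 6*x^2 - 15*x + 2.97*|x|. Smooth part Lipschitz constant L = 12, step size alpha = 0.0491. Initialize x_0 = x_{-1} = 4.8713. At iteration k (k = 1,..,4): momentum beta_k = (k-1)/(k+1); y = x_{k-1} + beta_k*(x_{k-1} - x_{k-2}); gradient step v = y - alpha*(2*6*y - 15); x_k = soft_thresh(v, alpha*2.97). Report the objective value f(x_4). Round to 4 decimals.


FISTA on f(x) = 6*x^2 - 15*x + 2.97*|x|
L = 12, alpha = 0.0491
Iteration 1: beta = 0.0, y = 4.8713 + 0.0*(4.8713 - 4.8713) = 4.8713
  grad(y) = 43.4556, v = y - alpha*grad = 2.7376
  prox(v) = soft_thresh(2.7376, 0.1458) = 2.5918
Iteration 2: beta = 0.3333, y = 2.5918 + 0.3333*(2.5918 - 4.8713) = 1.832
  grad(y) = 6.9836, v = y - alpha*grad = 1.4891
  prox(v) = soft_thresh(1.4891, 0.1458) = 1.3432
Iteration 3: beta = 0.5, y = 1.3432 + 0.5*(1.3432 - 2.5918) = 0.719
  grad(y) = -6.3724, v = y - alpha*grad = 1.0319
  prox(v) = soft_thresh(1.0319, 0.1458) = 0.886
Iteration 4: beta = 0.6, y = 0.886 + 0.6*(0.886 - 1.3432) = 0.6117
  grad(y) = -7.6597, v = y - alpha*grad = 0.9878
  prox(v) = soft_thresh(0.9878, 0.1458) = 0.842
f(x_4) = 6*0.842^2 - 15*0.842 + 2.97*|0.842| = -5.8754


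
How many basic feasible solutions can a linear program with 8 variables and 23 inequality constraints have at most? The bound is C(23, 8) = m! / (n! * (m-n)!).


Each vertex corresponds to some choice of n active constraints out of m, so the number of vertices is at most C(m, n) = m! / (n!(m-n)!).
m = 23, n = 8
Numerator: 23 * 22 * 21 * 20 * 19 * 18 * 17 * 16
Denominator: 8! = 40320
C(23, 8) = 490314


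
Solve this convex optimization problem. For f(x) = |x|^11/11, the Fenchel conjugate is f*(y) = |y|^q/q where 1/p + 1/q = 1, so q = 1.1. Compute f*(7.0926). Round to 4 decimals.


The conjugate exponent q satisfies 1/p + 1/q = 1.
p = 11, so q = 11/(11 - 1) = 1.1
|y|^q = 7.0926^1.1 = 8.6275
f*(7.0926) = 8.6275 / 1.1 = 7.8432


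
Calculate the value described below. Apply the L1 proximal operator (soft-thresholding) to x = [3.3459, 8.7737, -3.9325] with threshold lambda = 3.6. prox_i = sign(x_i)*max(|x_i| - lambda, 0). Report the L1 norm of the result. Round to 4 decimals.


Soft-thresholding with lambda = 3.6:
prox(3.3459) = sign(3.3459)*max(|3.3459| - 3.6, 0) = 0.0
prox(8.7737) = sign(8.7737)*max(|8.7737| - 3.6, 0) = 5.1737
prox(-3.9325) = sign(-3.9325)*max(|-3.9325| - 3.6, 0) = -0.3325
prox(x) = [0.0, 5.1737, -0.3325]
||prox(x)||_1 = 0.0 + 5.1737 + 0.3325 = 5.5062


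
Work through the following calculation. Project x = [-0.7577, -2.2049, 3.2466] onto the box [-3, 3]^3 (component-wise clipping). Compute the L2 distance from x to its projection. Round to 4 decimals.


Project each component onto [-3, 3].
clip(-0.7577) = -0.7577, clip(-2.2049) = -2.2049, clip(3.2466) = 3.0
Projection = [-0.7577, -2.2049, 3.0]
Squared diffs: [0.0, 0.0, 0.0608]
Distance = sqrt(0.0608) = 0.2466


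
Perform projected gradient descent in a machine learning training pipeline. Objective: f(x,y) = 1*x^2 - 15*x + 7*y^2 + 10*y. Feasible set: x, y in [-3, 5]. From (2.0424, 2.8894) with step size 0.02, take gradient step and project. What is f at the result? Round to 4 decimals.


Step 1: Compute gradient at (2.0424, 2.8894).
grad_x = 2*1*2.0424 - 15 = -10.9152
grad_y = 2*7*2.8894 + 10 = 50.4516
Step 2: Gradient step.
x_raw = 2.0424 - 0.02*-10.9152 = 2.2607
y_raw = 2.8894 - 0.02*50.4516 = 1.8804
Step 3: Project onto [-3, 5].
x_proj = clip(2.2607) = 2.2607
y_proj = clip(1.8804) = 1.8804
Step 4: Evaluate f.
f(2.2607, 1.8804) = 14.7544


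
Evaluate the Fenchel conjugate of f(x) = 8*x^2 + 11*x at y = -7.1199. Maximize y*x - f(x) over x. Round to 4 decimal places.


f*(y) = sup_x {y*x - a*x^2 - b*x} = sup_x {(y-b)*x - a*x^2}
FOC: (y - b) - 2a*x = 0 => x* = (y - b)/(2a)
x* = (-7.1199 - 11)/(2*8) = -1.1325
f*(-7.1199) = (y-b)^2/(4a) = (-7.1199 - 11)^2/(4*8)
= 328.3308/32 = 10.2603


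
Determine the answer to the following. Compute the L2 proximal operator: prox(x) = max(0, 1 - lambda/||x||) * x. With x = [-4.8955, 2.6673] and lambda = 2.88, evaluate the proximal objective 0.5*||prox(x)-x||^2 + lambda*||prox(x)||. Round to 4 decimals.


Step 1: Compute ||x||.
||x|| = 5.575
Step 2: Compute scaling factor.
scale = max(0, 1 - 2.88/5.575) = 0.4834
Step 3: prox(x) = [-2.3665, 1.2894]
||prox(x)|| = 2.695
Step 4: Proximal objective.
0.5*||prox-x||^2 = 4.1472
lambda*||prox|| = 7.7616
Total = 11.9087


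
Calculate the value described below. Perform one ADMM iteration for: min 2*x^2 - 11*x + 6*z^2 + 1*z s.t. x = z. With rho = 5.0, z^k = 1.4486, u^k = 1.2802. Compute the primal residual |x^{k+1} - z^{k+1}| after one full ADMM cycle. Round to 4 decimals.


ADMM iteration with rho = 5.0, z^k = 1.4486, u^k = 1.2802
Step 1: x-update.
Minimize 2*x^2 - 11*x + (5.0/2)*(x - 1.4486 + 1.2802)^2
FOC: (2*2 + 5.0)*x = 11 + 5.0*(1.4486 - 1.2802)
x^{k+1} = 1.3158
Step 2: z-update.
Minimize 6*z^2 + 1*z + (5.0/2)*(1.3158 - z + 1.2802)^2
FOC: (2*6 + 5.0)*z = -1 + 5.0*(1.3158 + 1.2802)
z^{k+1} = 0.7047
Step 3: u-update.
u^{k+1} = 1.2802 + 1.3158 - 0.7047 = 1.8913
Step 4: Primal residual = |1.3158 - 0.7047| = 0.6111


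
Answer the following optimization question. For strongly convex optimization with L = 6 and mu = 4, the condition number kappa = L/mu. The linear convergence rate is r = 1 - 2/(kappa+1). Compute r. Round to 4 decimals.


Step 1: Compute the condition number.
kappa = L/mu = 6/4 = 1.5
Step 2: Compute the convergence rate.
r = 1 - 2/(kappa + 1) = 1 - 2*mu/(L + mu) = (L - mu)/(L + mu) = 2/10 = 0.2


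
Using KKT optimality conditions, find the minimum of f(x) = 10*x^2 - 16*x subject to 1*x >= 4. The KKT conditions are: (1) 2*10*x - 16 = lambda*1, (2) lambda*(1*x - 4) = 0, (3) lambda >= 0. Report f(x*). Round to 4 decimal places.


Step 1: Try lambda = 0 (constraint inactive).
x_unc = 16/(2*10) = 0.8
Check: 1*0.8 = 0.8 < 4 -- violated!
Step 2: Constraint must be active: 1*x = 4
x* = 4/1 = 4.0
lambda = (2*10*4.0 - 16)/1 = 64.0
Step 3: Compute optimal value.
f(x*) = 10*4.0^2 - 16*4.0 = 96.0


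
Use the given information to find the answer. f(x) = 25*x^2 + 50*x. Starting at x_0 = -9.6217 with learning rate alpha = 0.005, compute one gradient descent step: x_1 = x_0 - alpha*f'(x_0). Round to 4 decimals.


We compute the gradient at x_0 and apply the update.
f'(x) = 50*x + 50
f'(-9.6217) = 50*-9.6217 + 50 = -431.085
x_1 = -9.6217 - 0.005*-431.085 = -7.4663


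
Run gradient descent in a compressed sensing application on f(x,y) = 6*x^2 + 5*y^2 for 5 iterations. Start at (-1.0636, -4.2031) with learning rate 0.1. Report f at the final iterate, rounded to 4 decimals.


Gradient descent on f(x,y) = 6*x^2 + 5*y^2.
Starting point: (-1.0636, -4.2031), alpha = 0.1
Step 1: grad_x = 2*6*-1.0636 = -12.7632, grad_y = 2*5*-4.2031 = -42.031
  x_1 = -1.0636 - 0.1*-12.7632 = 0.2127
  y_1 = -4.2031 - 0.1*-42.031 = 0.0
Step 2: grad_x = 2*6*0.2127 = 2.5526, grad_y = 2*5*0.0 = 0.0
  x_2 = 0.2127 - 0.1*2.5526 = -0.0425
  y_2 = 0.0 - 0.1*0.0 = 0.0
Step 3: grad_x = 2*6*-0.0425 = -0.5105, grad_y = 2*5*0.0 = 0.0
  x_3 = -0.0425 - 0.1*-0.5105 = 0.0085
  y_3 = 0.0 - 0.1*0.0 = 0.0
Step 4: grad_x = 2*6*0.0085 = 0.1021, grad_y = 2*5*0.0 = 0.0
  x_4 = 0.0085 - 0.1*0.1021 = -0.0017
  y_4 = 0.0 - 0.1*0.0 = 0.0
Step 5: grad_x = 2*6*-0.0017 = -0.0204, grad_y = 2*5*0.0 = 0.0
  x_5 = -0.0017 - 0.1*-0.0204 = 0.0003
  y_5 = 0.0 - 0.1*0.0 = 0.0
f(0.0003, 0.0) = 6*0.0003^2 + 5*0.0^2 = 0.0


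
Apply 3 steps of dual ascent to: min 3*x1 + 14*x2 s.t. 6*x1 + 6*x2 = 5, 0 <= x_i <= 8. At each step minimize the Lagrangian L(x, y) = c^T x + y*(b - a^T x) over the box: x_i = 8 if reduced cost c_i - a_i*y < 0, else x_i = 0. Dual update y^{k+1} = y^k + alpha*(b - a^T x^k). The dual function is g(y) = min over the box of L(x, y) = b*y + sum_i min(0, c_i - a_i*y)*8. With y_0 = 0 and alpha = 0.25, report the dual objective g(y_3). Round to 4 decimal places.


Dual ascent for LP: min 3*x1 + 14*x2, 6*x1 + 6*x2 = 5, 0 <= x_i <= 8
Step 1: y^k = 0.0, reduced costs: (3.0, 14.0)
  x^k = (0.0, 0.0), subgradient = b - a^T x = 5.0
  y^{k+1} = 0.0 + 0.25*5.0 = 1.25
Step 2: y^k = 1.25, reduced costs: (-4.5, 6.5)
  x^k = (8.0, 0.0), subgradient = b - a^T x = -43.0
  y^{k+1} = 1.25 + 0.25*-43.0 = -9.5
Step 3: y^k = -9.5, reduced costs: (60.0, 71.0)
  x^k = (0.0, 0.0), subgradient = b - a^T x = 5.0
  y^{k+1} = -9.5 + 0.25*5.0 = -8.25
Dual objective at y_3 = -8.25: reduced costs (52.5, 63.5), box minimizer x = (0.0, 0.0)
g(y_3) = b*y + (c1 - a1*y)*x1 + (c2 - a2*y)*x2 = 5*(-8.25) + 52.5*0.0 + 63.5*0.0 = -41.25 + 0.0 + 0.0 = -41.25


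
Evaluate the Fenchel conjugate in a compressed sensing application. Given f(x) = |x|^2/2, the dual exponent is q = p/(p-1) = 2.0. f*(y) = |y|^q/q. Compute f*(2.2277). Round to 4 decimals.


The conjugate exponent q satisfies 1/p + 1/q = 1.
p = 2, so q = 2/(2 - 1) = 2.0
|y|^q = 2.2277^2.0 = 4.9626
f*(2.2277) = 4.9626 / 2.0 = 2.4813


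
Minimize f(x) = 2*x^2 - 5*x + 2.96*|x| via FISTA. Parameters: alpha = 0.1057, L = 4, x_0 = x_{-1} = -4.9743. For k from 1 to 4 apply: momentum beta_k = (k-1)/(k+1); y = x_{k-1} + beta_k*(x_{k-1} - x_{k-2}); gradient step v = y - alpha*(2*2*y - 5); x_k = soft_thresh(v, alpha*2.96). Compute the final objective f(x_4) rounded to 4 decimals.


FISTA on f(x) = 2*x^2 - 5*x + 2.96*|x|
L = 4, alpha = 0.1057
Iteration 1: beta = 0.0, y = -4.9743 + 0.0*(-4.9743 + 4.9743) = -4.9743
  grad(y) = -24.8972, v = y - alpha*grad = -2.3427
  prox(v) = soft_thresh(-2.3427, 0.3129) = -2.0298
Iteration 2: beta = 0.3333, y = -2.0298 + 0.3333*(-2.0298 + 4.9743) = -1.0483
  grad(y) = -9.1932, v = y - alpha*grad = -0.0766
  prox(v) = soft_thresh(-0.0766, 0.3129) = 0.0
Iteration 3: beta = 0.5, y = 0.0 + 0.5*(0.0 + 2.0298) = 1.0149
  grad(y) = -0.9404, v = y - alpha*grad = 1.1143
  prox(v) = soft_thresh(1.1143, 0.3129) = 0.8014
Iteration 4: beta = 0.6, y = 0.8014 + 0.6*(0.8014 - 0.0) = 1.2823
  grad(y) = 0.1291, v = y - alpha*grad = 1.2686
  prox(v) = soft_thresh(1.2686, 0.3129) = 0.9558
f(x_4) = 2*0.9558^2 - 5*0.9558 + 2.96*|0.9558| = -0.1228


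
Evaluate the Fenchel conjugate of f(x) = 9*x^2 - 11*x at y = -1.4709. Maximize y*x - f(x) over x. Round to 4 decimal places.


f*(y) = sup_x {y*x - a*x^2 - b*x} = sup_x {(y-b)*x - a*x^2}
FOC: (y - b) - 2a*x = 0 => x* = (y - b)/(2a)
x* = (-1.4709 + 11)/(2*9) = 0.5294
f*(-1.4709) = (y-b)^2/(4a) = (-1.4709 + 11)^2/(4*9)
= 90.8037/36 = 2.5223


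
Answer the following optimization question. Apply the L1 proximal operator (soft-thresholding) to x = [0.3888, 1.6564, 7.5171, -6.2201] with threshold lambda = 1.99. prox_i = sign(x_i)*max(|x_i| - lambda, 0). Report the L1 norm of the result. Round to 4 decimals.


Soft-thresholding with lambda = 1.99:
prox(0.3888) = sign(0.3888)*max(|0.3888| - 1.99, 0) = 0.0
prox(1.6564) = sign(1.6564)*max(|1.6564| - 1.99, 0) = 0.0
prox(7.5171) = sign(7.5171)*max(|7.5171| - 1.99, 0) = 5.5271
prox(-6.2201) = sign(-6.2201)*max(|-6.2201| - 1.99, 0) = -4.2301
prox(x) = [0.0, 0.0, 5.5271, -4.2301]
||prox(x)||_1 = 0.0 + 0.0 + 5.5271 + 4.2301 = 9.7572


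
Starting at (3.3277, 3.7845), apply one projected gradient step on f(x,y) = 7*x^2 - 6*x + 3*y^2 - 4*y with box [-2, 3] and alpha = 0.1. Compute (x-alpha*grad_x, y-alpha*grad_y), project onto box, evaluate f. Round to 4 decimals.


Step 1: Compute gradient at (3.3277, 3.7845).
grad_x = 2*7*3.3277 - 6 = 40.5878
grad_y = 2*3*3.7845 - 4 = 18.707
Step 2: Gradient step.
x_raw = 3.3277 - 0.1*40.5878 = -0.7311
y_raw = 3.7845 - 0.1*18.707 = 1.9138
Step 3: Project onto [-2, 3].
x_proj = clip(-0.7311) = -0.7311
y_proj = clip(1.9138) = 1.9138
Step 4: Evaluate f.
f(-0.7311, 1.9138) = 11.4605


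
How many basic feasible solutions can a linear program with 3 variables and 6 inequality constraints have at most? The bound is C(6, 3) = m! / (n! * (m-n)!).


Each vertex corresponds to some choice of n active constraints out of m, so the number of vertices is at most C(m, n) = m! / (n!(m-n)!).
m = 6, n = 3
Numerator: 6 * 5 * 4
Denominator: 3! = 6
C(6, 3) = 20
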